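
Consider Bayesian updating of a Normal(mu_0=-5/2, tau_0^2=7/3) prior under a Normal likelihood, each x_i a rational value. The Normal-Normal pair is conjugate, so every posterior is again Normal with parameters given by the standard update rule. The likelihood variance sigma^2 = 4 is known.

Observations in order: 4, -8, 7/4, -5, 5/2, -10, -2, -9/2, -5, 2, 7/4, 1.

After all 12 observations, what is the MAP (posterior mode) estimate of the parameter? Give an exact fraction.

obs 1: x=4 → posterior Normal(-2/19, 28/19)
obs 2: x=-8 → posterior Normal(-29/13, 14/13)
obs 3: x=7/4 → posterior Normal(-61/44, 28/33)
obs 4: x=-5 → posterior Normal(-323/160, 7/10)
obs 5: x=5/2 → posterior Normal(-253/188, 28/47)
obs 6: x=-10 → posterior Normal(-533/216, 14/27)
obs 7: x=-2 → posterior Normal(-589/244, 28/61)
obs 8: x=-9/2 → posterior Normal(-715/272, 7/17)
obs 9: x=-5 → posterior Normal(-57/20, 28/75)
obs 10: x=2 → posterior Normal(-799/328, 14/41)
obs 11: x=7/4 → posterior Normal(-375/178, 28/89)
obs 12: x=1 → posterior Normal(-361/192, 7/24)

-361/192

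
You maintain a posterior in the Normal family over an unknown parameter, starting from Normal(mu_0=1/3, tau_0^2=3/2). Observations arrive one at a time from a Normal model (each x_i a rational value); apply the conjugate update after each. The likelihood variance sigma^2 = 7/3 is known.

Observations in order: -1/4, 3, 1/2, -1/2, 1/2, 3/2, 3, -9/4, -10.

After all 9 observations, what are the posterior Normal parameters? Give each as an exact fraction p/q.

obs 1: x=-1/4 → posterior Normal(29/276, 21/23)
obs 2: x=3 → posterior Normal(353/384, 21/32)
obs 3: x=1/2 → posterior Normal(407/492, 21/41)
obs 4: x=-1/2 → posterior Normal(353/600, 21/50)
obs 5: x=1/2 → posterior Normal(407/708, 21/59)
obs 6: x=3/2 → posterior Normal(569/816, 21/68)
obs 7: x=3 → posterior Normal(893/924, 3/11)
obs 8: x=-9/4 → posterior Normal(325/516, 21/86)
obs 9: x=-10 → posterior Normal(-43/114, 21/95)

mu_0=-43/114, tau_0^2=21/95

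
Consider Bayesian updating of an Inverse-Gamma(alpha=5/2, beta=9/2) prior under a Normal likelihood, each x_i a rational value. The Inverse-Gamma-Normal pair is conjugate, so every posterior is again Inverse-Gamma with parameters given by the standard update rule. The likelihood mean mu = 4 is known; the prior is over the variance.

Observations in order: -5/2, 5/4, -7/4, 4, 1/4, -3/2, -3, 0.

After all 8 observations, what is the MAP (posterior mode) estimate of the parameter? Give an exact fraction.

obs 1: x=-5/2 → posterior Inverse-Gamma(3, 205/8)
obs 2: x=5/4 → posterior Inverse-Gamma(7/2, 941/32)
obs 3: x=-7/4 → posterior Inverse-Gamma(4, 735/16)
obs 4: x=4 → posterior Inverse-Gamma(9/2, 735/16)
obs 5: x=1/4 → posterior Inverse-Gamma(5, 1695/32)
obs 6: x=-3/2 → posterior Inverse-Gamma(11/2, 2179/32)
obs 7: x=-3 → posterior Inverse-Gamma(6, 2963/32)
obs 8: x=0 → posterior Inverse-Gamma(13/2, 3219/32)

1073/80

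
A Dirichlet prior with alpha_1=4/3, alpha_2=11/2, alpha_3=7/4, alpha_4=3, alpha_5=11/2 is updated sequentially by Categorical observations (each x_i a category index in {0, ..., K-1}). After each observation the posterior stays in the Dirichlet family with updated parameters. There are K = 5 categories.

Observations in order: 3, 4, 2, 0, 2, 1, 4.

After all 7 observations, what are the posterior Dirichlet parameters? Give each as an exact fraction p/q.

obs 1: x=3 → posterior Dirichlet(4/3, 11/2, 7/4, 4, 11/2)
obs 2: x=4 → posterior Dirichlet(4/3, 11/2, 7/4, 4, 13/2)
obs 3: x=2 → posterior Dirichlet(4/3, 11/2, 11/4, 4, 13/2)
obs 4: x=0 → posterior Dirichlet(7/3, 11/2, 11/4, 4, 13/2)
obs 5: x=2 → posterior Dirichlet(7/3, 11/2, 15/4, 4, 13/2)
obs 6: x=1 → posterior Dirichlet(7/3, 13/2, 15/4, 4, 13/2)
obs 7: x=4 → posterior Dirichlet(7/3, 13/2, 15/4, 4, 15/2)

alpha_1=7/3, alpha_2=13/2, alpha_3=15/4, alpha_4=4, alpha_5=15/2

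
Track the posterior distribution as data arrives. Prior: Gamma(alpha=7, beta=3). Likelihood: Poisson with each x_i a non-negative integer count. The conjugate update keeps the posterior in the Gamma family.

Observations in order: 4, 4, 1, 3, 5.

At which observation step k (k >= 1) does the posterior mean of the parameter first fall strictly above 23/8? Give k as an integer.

obs 1: x=4 → posterior Gamma(11, 4)
obs 2: x=4 → posterior Gamma(15, 5)
obs 3: x=1 → posterior Gamma(16, 6)
obs 4: x=3 → posterior Gamma(19, 7)
obs 5: x=5 → posterior Gamma(24, 8)

k = 2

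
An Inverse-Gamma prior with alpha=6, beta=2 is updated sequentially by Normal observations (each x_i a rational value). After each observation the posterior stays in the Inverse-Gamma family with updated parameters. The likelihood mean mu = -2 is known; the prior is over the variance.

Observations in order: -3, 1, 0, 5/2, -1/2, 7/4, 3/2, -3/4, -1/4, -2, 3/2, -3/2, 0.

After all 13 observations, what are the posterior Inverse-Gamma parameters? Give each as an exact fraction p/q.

obs 1: x=-3 → posterior Inverse-Gamma(13/2, 5/2)
obs 2: x=1 → posterior Inverse-Gamma(7, 7)
obs 3: x=0 → posterior Inverse-Gamma(15/2, 9)
obs 4: x=5/2 → posterior Inverse-Gamma(8, 153/8)
obs 5: x=-1/2 → posterior Inverse-Gamma(17/2, 81/4)
obs 6: x=7/4 → posterior Inverse-Gamma(9, 873/32)
obs 7: x=3/2 → posterior Inverse-Gamma(19/2, 1069/32)
obs 8: x=-3/4 → posterior Inverse-Gamma(10, 547/16)
obs 9: x=-1/4 → posterior Inverse-Gamma(21/2, 1143/32)
obs 10: x=-2 → posterior Inverse-Gamma(11, 1143/32)
obs 11: x=3/2 → posterior Inverse-Gamma(23/2, 1339/32)
obs 12: x=-3/2 → posterior Inverse-Gamma(12, 1343/32)
obs 13: x=0 → posterior Inverse-Gamma(25/2, 1407/32)

alpha=25/2, beta=1407/32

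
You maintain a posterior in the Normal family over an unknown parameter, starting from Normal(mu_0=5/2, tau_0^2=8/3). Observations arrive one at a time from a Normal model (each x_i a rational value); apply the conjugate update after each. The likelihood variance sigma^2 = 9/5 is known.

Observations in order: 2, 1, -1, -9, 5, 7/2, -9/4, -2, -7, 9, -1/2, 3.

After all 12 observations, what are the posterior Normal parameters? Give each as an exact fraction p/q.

obs 1: x=2 → posterior Normal(295/134, 72/67)
obs 2: x=1 → posterior Normal(375/214, 72/107)
obs 3: x=-1 → posterior Normal(295/294, 24/49)
obs 4: x=-9 → posterior Normal(-25/22, 72/187)
obs 5: x=5 → posterior Normal(-25/454, 72/227)
obs 6: x=7/2 → posterior Normal(85/178, 24/89)
obs 7: x=-9/4 → posterior Normal(75/614, 72/307)
obs 8: x=-2 → posterior Normal(-85/694, 72/347)
obs 9: x=-7 → posterior Normal(-5/6, 8/43)
obs 10: x=9 → posterior Normal(75/854, 72/427)
obs 11: x=-1/2 → posterior Normal(35/934, 72/467)
obs 12: x=3 → posterior Normal(275/1014, 24/169)

mu_0=275/1014, tau_0^2=24/169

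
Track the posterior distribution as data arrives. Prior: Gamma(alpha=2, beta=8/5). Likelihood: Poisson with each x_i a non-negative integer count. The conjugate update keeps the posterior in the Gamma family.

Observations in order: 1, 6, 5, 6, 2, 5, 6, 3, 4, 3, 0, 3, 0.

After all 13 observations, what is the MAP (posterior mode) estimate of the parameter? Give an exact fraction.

obs 1: x=1 → posterior Gamma(3, 13/5)
obs 2: x=6 → posterior Gamma(9, 18/5)
obs 3: x=5 → posterior Gamma(14, 23/5)
obs 4: x=6 → posterior Gamma(20, 28/5)
obs 5: x=2 → posterior Gamma(22, 33/5)
obs 6: x=5 → posterior Gamma(27, 38/5)
obs 7: x=6 → posterior Gamma(33, 43/5)
obs 8: x=3 → posterior Gamma(36, 48/5)
obs 9: x=4 → posterior Gamma(40, 53/5)
obs 10: x=3 → posterior Gamma(43, 58/5)
obs 11: x=0 → posterior Gamma(43, 63/5)
obs 12: x=3 → posterior Gamma(46, 68/5)
obs 13: x=0 → posterior Gamma(46, 73/5)

225/73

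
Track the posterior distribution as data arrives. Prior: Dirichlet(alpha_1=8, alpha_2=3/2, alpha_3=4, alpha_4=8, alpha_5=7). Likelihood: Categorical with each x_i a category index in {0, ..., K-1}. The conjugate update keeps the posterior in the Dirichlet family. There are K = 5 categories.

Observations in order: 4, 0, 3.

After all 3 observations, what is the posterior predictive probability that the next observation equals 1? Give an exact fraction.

obs 1: x=4 → posterior Dirichlet(8, 3/2, 4, 8, 8)
obs 2: x=0 → posterior Dirichlet(9, 3/2, 4, 8, 8)
obs 3: x=3 → posterior Dirichlet(9, 3/2, 4, 9, 8)

1/21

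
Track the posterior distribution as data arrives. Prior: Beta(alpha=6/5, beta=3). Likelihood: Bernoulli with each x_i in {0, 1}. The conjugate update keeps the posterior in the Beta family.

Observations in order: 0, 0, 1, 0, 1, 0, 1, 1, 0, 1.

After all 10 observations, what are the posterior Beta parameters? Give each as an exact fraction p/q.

alpha=31/5, beta=8

obs 1: x=0 → posterior Beta(6/5, 4)
obs 2: x=0 → posterior Beta(6/5, 5)
obs 3: x=1 → posterior Beta(11/5, 5)
obs 4: x=0 → posterior Beta(11/5, 6)
obs 5: x=1 → posterior Beta(16/5, 6)
obs 6: x=0 → posterior Beta(16/5, 7)
obs 7: x=1 → posterior Beta(21/5, 7)
obs 8: x=1 → posterior Beta(26/5, 7)
obs 9: x=0 → posterior Beta(26/5, 8)
obs 10: x=1 → posterior Beta(31/5, 8)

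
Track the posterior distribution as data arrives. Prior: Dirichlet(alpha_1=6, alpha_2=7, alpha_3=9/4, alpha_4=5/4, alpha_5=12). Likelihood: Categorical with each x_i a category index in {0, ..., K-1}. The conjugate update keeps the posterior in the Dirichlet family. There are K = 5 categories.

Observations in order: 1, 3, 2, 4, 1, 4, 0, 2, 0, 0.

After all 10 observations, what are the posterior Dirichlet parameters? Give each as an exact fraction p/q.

alpha_1=9, alpha_2=9, alpha_3=17/4, alpha_4=9/4, alpha_5=14

obs 1: x=1 → posterior Dirichlet(6, 8, 9/4, 5/4, 12)
obs 2: x=3 → posterior Dirichlet(6, 8, 9/4, 9/4, 12)
obs 3: x=2 → posterior Dirichlet(6, 8, 13/4, 9/4, 12)
obs 4: x=4 → posterior Dirichlet(6, 8, 13/4, 9/4, 13)
obs 5: x=1 → posterior Dirichlet(6, 9, 13/4, 9/4, 13)
obs 6: x=4 → posterior Dirichlet(6, 9, 13/4, 9/4, 14)
obs 7: x=0 → posterior Dirichlet(7, 9, 13/4, 9/4, 14)
obs 8: x=2 → posterior Dirichlet(7, 9, 17/4, 9/4, 14)
obs 9: x=0 → posterior Dirichlet(8, 9, 17/4, 9/4, 14)
obs 10: x=0 → posterior Dirichlet(9, 9, 17/4, 9/4, 14)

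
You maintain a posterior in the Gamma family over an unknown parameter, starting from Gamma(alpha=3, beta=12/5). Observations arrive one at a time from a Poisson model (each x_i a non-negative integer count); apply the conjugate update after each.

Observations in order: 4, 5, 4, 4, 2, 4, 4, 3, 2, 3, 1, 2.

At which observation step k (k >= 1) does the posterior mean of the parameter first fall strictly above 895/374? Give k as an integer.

k = 2

obs 1: x=4 → posterior Gamma(7, 17/5)
obs 2: x=5 → posterior Gamma(12, 22/5)
obs 3: x=4 → posterior Gamma(16, 27/5)
obs 4: x=4 → posterior Gamma(20, 32/5)
obs 5: x=2 → posterior Gamma(22, 37/5)
obs 6: x=4 → posterior Gamma(26, 42/5)
obs 7: x=4 → posterior Gamma(30, 47/5)
obs 8: x=3 → posterior Gamma(33, 52/5)
obs 9: x=2 → posterior Gamma(35, 57/5)
obs 10: x=3 → posterior Gamma(38, 62/5)
obs 11: x=1 → posterior Gamma(39, 67/5)
obs 12: x=2 → posterior Gamma(41, 72/5)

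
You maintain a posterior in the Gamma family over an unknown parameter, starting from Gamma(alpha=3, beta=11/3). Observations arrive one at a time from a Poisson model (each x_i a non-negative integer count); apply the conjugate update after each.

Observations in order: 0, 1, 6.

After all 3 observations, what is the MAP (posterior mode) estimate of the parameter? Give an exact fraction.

obs 1: x=0 → posterior Gamma(3, 14/3)
obs 2: x=1 → posterior Gamma(4, 17/3)
obs 3: x=6 → posterior Gamma(10, 20/3)

27/20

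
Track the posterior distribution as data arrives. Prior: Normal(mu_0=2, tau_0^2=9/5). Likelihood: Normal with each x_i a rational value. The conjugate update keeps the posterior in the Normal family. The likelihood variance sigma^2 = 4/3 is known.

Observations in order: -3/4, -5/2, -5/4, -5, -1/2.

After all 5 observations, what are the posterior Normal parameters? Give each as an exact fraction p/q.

obs 1: x=-3/4 → posterior Normal(79/188, 36/47)
obs 2: x=-5/2 → posterior Normal(-191/296, 18/37)
obs 3: x=-5/4 → posterior Normal(-163/202, 36/101)
obs 4: x=-5 → posterior Normal(-433/256, 9/32)
obs 5: x=-1/2 → posterior Normal(-46/31, 36/155)

mu_0=-46/31, tau_0^2=36/155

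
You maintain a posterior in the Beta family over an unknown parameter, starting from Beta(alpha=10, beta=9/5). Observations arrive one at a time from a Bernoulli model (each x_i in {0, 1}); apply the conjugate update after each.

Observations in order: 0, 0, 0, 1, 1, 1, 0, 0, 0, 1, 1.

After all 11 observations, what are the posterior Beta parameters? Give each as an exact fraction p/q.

alpha=15, beta=39/5

obs 1: x=0 → posterior Beta(10, 14/5)
obs 2: x=0 → posterior Beta(10, 19/5)
obs 3: x=0 → posterior Beta(10, 24/5)
obs 4: x=1 → posterior Beta(11, 24/5)
obs 5: x=1 → posterior Beta(12, 24/5)
obs 6: x=1 → posterior Beta(13, 24/5)
obs 7: x=0 → posterior Beta(13, 29/5)
obs 8: x=0 → posterior Beta(13, 34/5)
obs 9: x=0 → posterior Beta(13, 39/5)
obs 10: x=1 → posterior Beta(14, 39/5)
obs 11: x=1 → posterior Beta(15, 39/5)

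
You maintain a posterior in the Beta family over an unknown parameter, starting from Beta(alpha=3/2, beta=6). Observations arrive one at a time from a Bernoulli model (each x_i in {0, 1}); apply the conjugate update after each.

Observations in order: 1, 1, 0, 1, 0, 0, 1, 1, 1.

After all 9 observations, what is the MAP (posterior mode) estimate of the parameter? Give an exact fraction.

obs 1: x=1 → posterior Beta(5/2, 6)
obs 2: x=1 → posterior Beta(7/2, 6)
obs 3: x=0 → posterior Beta(7/2, 7)
obs 4: x=1 → posterior Beta(9/2, 7)
obs 5: x=0 → posterior Beta(9/2, 8)
obs 6: x=0 → posterior Beta(9/2, 9)
obs 7: x=1 → posterior Beta(11/2, 9)
obs 8: x=1 → posterior Beta(13/2, 9)
obs 9: x=1 → posterior Beta(15/2, 9)

13/29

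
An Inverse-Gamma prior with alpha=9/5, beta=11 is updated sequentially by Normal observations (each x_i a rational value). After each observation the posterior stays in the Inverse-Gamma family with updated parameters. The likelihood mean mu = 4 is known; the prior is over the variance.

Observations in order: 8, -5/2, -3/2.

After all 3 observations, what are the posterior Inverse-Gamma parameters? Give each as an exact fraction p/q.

obs 1: x=8 → posterior Inverse-Gamma(23/10, 19)
obs 2: x=-5/2 → posterior Inverse-Gamma(14/5, 321/8)
obs 3: x=-3/2 → posterior Inverse-Gamma(33/10, 221/4)

alpha=33/10, beta=221/4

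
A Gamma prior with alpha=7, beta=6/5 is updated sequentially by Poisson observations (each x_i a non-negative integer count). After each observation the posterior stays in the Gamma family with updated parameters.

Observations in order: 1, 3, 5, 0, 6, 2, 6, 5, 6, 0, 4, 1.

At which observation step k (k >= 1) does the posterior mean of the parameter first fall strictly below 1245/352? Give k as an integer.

obs 1: x=1 → posterior Gamma(8, 11/5)
obs 2: x=3 → posterior Gamma(11, 16/5)
obs 3: x=5 → posterior Gamma(16, 21/5)
obs 4: x=0 → posterior Gamma(16, 26/5)
obs 5: x=6 → posterior Gamma(22, 31/5)
obs 6: x=2 → posterior Gamma(24, 36/5)
obs 7: x=6 → posterior Gamma(30, 41/5)
obs 8: x=5 → posterior Gamma(35, 46/5)
obs 9: x=6 → posterior Gamma(41, 51/5)
obs 10: x=0 → posterior Gamma(41, 56/5)
obs 11: x=4 → posterior Gamma(45, 61/5)
obs 12: x=1 → posterior Gamma(46, 66/5)

k = 2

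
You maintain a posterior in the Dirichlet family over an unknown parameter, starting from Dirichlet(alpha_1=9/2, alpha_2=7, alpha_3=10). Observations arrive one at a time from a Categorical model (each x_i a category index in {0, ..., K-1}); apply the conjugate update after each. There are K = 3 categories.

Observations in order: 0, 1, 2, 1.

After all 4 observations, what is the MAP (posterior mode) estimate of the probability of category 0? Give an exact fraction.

1/5

obs 1: x=0 → posterior Dirichlet(11/2, 7, 10)
obs 2: x=1 → posterior Dirichlet(11/2, 8, 10)
obs 3: x=2 → posterior Dirichlet(11/2, 8, 11)
obs 4: x=1 → posterior Dirichlet(11/2, 9, 11)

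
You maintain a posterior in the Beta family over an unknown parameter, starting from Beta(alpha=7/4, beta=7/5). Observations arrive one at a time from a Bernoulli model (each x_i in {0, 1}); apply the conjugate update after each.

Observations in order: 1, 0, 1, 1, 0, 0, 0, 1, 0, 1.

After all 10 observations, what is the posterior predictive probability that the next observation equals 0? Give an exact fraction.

128/263

obs 1: x=1 → posterior Beta(11/4, 7/5)
obs 2: x=0 → posterior Beta(11/4, 12/5)
obs 3: x=1 → posterior Beta(15/4, 12/5)
obs 4: x=1 → posterior Beta(19/4, 12/5)
obs 5: x=0 → posterior Beta(19/4, 17/5)
obs 6: x=0 → posterior Beta(19/4, 22/5)
obs 7: x=0 → posterior Beta(19/4, 27/5)
obs 8: x=1 → posterior Beta(23/4, 27/5)
obs 9: x=0 → posterior Beta(23/4, 32/5)
obs 10: x=1 → posterior Beta(27/4, 32/5)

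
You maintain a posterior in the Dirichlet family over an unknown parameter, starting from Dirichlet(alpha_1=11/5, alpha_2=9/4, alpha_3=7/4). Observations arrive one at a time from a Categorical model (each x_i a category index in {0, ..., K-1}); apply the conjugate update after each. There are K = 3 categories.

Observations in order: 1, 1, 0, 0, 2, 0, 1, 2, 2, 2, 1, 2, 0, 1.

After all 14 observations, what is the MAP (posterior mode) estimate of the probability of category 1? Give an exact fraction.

obs 1: x=1 → posterior Dirichlet(11/5, 13/4, 7/4)
obs 2: x=1 → posterior Dirichlet(11/5, 17/4, 7/4)
obs 3: x=0 → posterior Dirichlet(16/5, 17/4, 7/4)
obs 4: x=0 → posterior Dirichlet(21/5, 17/4, 7/4)
obs 5: x=2 → posterior Dirichlet(21/5, 17/4, 11/4)
obs 6: x=0 → posterior Dirichlet(26/5, 17/4, 11/4)
obs 7: x=1 → posterior Dirichlet(26/5, 21/4, 11/4)
obs 8: x=2 → posterior Dirichlet(26/5, 21/4, 15/4)
obs 9: x=2 → posterior Dirichlet(26/5, 21/4, 19/4)
obs 10: x=2 → posterior Dirichlet(26/5, 21/4, 23/4)
obs 11: x=1 → posterior Dirichlet(26/5, 25/4, 23/4)
obs 12: x=2 → posterior Dirichlet(26/5, 25/4, 27/4)
obs 13: x=0 → posterior Dirichlet(31/5, 25/4, 27/4)
obs 14: x=1 → posterior Dirichlet(31/5, 29/4, 27/4)

125/344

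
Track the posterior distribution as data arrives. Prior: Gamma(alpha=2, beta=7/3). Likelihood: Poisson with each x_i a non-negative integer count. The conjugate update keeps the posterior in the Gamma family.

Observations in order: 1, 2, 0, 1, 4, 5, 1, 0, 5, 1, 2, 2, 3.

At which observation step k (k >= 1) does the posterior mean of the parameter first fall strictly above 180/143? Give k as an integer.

k = 5

obs 1: x=1 → posterior Gamma(3, 10/3)
obs 2: x=2 → posterior Gamma(5, 13/3)
obs 3: x=0 → posterior Gamma(5, 16/3)
obs 4: x=1 → posterior Gamma(6, 19/3)
obs 5: x=4 → posterior Gamma(10, 22/3)
obs 6: x=5 → posterior Gamma(15, 25/3)
obs 7: x=1 → posterior Gamma(16, 28/3)
obs 8: x=0 → posterior Gamma(16, 31/3)
obs 9: x=5 → posterior Gamma(21, 34/3)
obs 10: x=1 → posterior Gamma(22, 37/3)
obs 11: x=2 → posterior Gamma(24, 40/3)
obs 12: x=2 → posterior Gamma(26, 43/3)
obs 13: x=3 → posterior Gamma(29, 46/3)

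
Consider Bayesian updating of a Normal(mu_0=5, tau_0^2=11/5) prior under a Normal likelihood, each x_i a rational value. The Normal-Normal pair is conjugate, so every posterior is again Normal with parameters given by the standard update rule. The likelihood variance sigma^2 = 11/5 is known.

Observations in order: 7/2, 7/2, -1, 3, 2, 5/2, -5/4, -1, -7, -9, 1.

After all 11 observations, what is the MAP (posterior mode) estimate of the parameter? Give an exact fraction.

obs 1: x=7/2 → posterior Normal(17/4, 11/10)
obs 2: x=7/2 → posterior Normal(4, 11/15)
obs 3: x=-1 → posterior Normal(11/4, 11/20)
obs 4: x=3 → posterior Normal(14/5, 11/25)
obs 5: x=2 → posterior Normal(8/3, 11/30)
obs 6: x=5/2 → posterior Normal(37/14, 11/35)
obs 7: x=-5/4 → posterior Normal(69/32, 11/40)
obs 8: x=-1 → posterior Normal(65/36, 11/45)
obs 9: x=-7 → posterior Normal(37/40, 11/50)
obs 10: x=-9 → posterior Normal(1/44, 1/5)
obs 11: x=1 → posterior Normal(5/48, 11/60)

5/48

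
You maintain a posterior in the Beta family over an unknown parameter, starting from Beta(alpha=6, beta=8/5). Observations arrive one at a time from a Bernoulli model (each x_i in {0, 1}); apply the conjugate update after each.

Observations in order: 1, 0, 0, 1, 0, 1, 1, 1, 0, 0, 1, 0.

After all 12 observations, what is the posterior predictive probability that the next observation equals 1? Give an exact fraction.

30/49

obs 1: x=1 → posterior Beta(7, 8/5)
obs 2: x=0 → posterior Beta(7, 13/5)
obs 3: x=0 → posterior Beta(7, 18/5)
obs 4: x=1 → posterior Beta(8, 18/5)
obs 5: x=0 → posterior Beta(8, 23/5)
obs 6: x=1 → posterior Beta(9, 23/5)
obs 7: x=1 → posterior Beta(10, 23/5)
obs 8: x=1 → posterior Beta(11, 23/5)
obs 9: x=0 → posterior Beta(11, 28/5)
obs 10: x=0 → posterior Beta(11, 33/5)
obs 11: x=1 → posterior Beta(12, 33/5)
obs 12: x=0 → posterior Beta(12, 38/5)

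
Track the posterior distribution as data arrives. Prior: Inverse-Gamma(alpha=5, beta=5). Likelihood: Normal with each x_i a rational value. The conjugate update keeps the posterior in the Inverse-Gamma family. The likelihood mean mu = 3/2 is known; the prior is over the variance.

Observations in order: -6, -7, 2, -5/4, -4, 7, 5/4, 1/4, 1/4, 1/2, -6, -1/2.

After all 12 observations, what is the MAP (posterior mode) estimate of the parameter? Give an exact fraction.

1085/96

obs 1: x=-6 → posterior Inverse-Gamma(11/2, 265/8)
obs 2: x=-7 → posterior Inverse-Gamma(6, 277/4)
obs 3: x=2 → posterior Inverse-Gamma(13/2, 555/8)
obs 4: x=-5/4 → posterior Inverse-Gamma(7, 2341/32)
obs 5: x=-4 → posterior Inverse-Gamma(15/2, 2825/32)
obs 6: x=7 → posterior Inverse-Gamma(8, 3309/32)
obs 7: x=5/4 → posterior Inverse-Gamma(17/2, 1655/16)
obs 8: x=1/4 → posterior Inverse-Gamma(9, 3335/32)
obs 9: x=1/4 → posterior Inverse-Gamma(19/2, 105)
obs 10: x=1/2 → posterior Inverse-Gamma(10, 211/2)
obs 11: x=-6 → posterior Inverse-Gamma(21/2, 1069/8)
obs 12: x=-1/2 → posterior Inverse-Gamma(11, 1085/8)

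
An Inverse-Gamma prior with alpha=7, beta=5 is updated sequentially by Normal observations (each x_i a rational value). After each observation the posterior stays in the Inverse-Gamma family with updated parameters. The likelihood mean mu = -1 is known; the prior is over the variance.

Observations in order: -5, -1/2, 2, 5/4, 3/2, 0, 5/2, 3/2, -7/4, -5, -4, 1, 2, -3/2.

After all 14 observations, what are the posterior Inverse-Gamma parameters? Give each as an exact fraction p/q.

alpha=14, beta=839/16

obs 1: x=-5 → posterior Inverse-Gamma(15/2, 13)
obs 2: x=-1/2 → posterior Inverse-Gamma(8, 105/8)
obs 3: x=2 → posterior Inverse-Gamma(17/2, 141/8)
obs 4: x=5/4 → posterior Inverse-Gamma(9, 645/32)
obs 5: x=3/2 → posterior Inverse-Gamma(19/2, 745/32)
obs 6: x=0 → posterior Inverse-Gamma(10, 761/32)
obs 7: x=5/2 → posterior Inverse-Gamma(21/2, 957/32)
obs 8: x=3/2 → posterior Inverse-Gamma(11, 1057/32)
obs 9: x=-7/4 → posterior Inverse-Gamma(23/2, 533/16)
obs 10: x=-5 → posterior Inverse-Gamma(12, 661/16)
obs 11: x=-4 → posterior Inverse-Gamma(25/2, 733/16)
obs 12: x=1 → posterior Inverse-Gamma(13, 765/16)
obs 13: x=2 → posterior Inverse-Gamma(27/2, 837/16)
obs 14: x=-3/2 → posterior Inverse-Gamma(14, 839/16)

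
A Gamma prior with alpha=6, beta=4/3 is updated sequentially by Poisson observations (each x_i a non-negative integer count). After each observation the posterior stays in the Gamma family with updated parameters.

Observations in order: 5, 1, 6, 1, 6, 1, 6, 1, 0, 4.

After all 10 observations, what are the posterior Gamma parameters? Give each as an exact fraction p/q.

obs 1: x=5 → posterior Gamma(11, 7/3)
obs 2: x=1 → posterior Gamma(12, 10/3)
obs 3: x=6 → posterior Gamma(18, 13/3)
obs 4: x=1 → posterior Gamma(19, 16/3)
obs 5: x=6 → posterior Gamma(25, 19/3)
obs 6: x=1 → posterior Gamma(26, 22/3)
obs 7: x=6 → posterior Gamma(32, 25/3)
obs 8: x=1 → posterior Gamma(33, 28/3)
obs 9: x=0 → posterior Gamma(33, 31/3)
obs 10: x=4 → posterior Gamma(37, 34/3)

alpha=37, beta=34/3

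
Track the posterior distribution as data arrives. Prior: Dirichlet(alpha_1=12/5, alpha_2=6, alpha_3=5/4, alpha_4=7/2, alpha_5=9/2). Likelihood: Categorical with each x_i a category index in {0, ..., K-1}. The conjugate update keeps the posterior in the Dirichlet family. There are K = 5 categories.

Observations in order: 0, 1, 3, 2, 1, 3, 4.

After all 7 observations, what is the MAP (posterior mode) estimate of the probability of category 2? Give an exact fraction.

25/393

obs 1: x=0 → posterior Dirichlet(17/5, 6, 5/4, 7/2, 9/2)
obs 2: x=1 → posterior Dirichlet(17/5, 7, 5/4, 7/2, 9/2)
obs 3: x=3 → posterior Dirichlet(17/5, 7, 5/4, 9/2, 9/2)
obs 4: x=2 → posterior Dirichlet(17/5, 7, 9/4, 9/2, 9/2)
obs 5: x=1 → posterior Dirichlet(17/5, 8, 9/4, 9/2, 9/2)
obs 6: x=3 → posterior Dirichlet(17/5, 8, 9/4, 11/2, 9/2)
obs 7: x=4 → posterior Dirichlet(17/5, 8, 9/4, 11/2, 11/2)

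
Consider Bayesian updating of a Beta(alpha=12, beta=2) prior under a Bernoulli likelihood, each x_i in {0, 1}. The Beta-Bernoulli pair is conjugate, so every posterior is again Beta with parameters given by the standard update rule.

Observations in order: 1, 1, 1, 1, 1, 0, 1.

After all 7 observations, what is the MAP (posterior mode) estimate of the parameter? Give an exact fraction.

17/19

obs 1: x=1 → posterior Beta(13, 2)
obs 2: x=1 → posterior Beta(14, 2)
obs 3: x=1 → posterior Beta(15, 2)
obs 4: x=1 → posterior Beta(16, 2)
obs 5: x=1 → posterior Beta(17, 2)
obs 6: x=0 → posterior Beta(17, 3)
obs 7: x=1 → posterior Beta(18, 3)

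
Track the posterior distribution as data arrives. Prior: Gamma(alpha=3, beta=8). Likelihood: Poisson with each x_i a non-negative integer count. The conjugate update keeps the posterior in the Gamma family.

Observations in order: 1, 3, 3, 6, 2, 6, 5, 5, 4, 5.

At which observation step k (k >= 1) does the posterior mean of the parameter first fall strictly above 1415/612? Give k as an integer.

obs 1: x=1 → posterior Gamma(4, 9)
obs 2: x=3 → posterior Gamma(7, 10)
obs 3: x=3 → posterior Gamma(10, 11)
obs 4: x=6 → posterior Gamma(16, 12)
obs 5: x=2 → posterior Gamma(18, 13)
obs 6: x=6 → posterior Gamma(24, 14)
obs 7: x=5 → posterior Gamma(29, 15)
obs 8: x=5 → posterior Gamma(34, 16)
obs 9: x=4 → posterior Gamma(38, 17)
obs 10: x=5 → posterior Gamma(43, 18)

k = 10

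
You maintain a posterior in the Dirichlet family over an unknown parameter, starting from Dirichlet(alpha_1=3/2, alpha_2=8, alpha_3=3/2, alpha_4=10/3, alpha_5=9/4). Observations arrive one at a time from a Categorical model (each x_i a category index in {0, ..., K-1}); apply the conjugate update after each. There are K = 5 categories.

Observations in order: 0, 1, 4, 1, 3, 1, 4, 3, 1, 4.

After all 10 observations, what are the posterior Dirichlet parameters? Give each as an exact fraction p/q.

obs 1: x=0 → posterior Dirichlet(5/2, 8, 3/2, 10/3, 9/4)
obs 2: x=1 → posterior Dirichlet(5/2, 9, 3/2, 10/3, 9/4)
obs 3: x=4 → posterior Dirichlet(5/2, 9, 3/2, 10/3, 13/4)
obs 4: x=1 → posterior Dirichlet(5/2, 10, 3/2, 10/3, 13/4)
obs 5: x=3 → posterior Dirichlet(5/2, 10, 3/2, 13/3, 13/4)
obs 6: x=1 → posterior Dirichlet(5/2, 11, 3/2, 13/3, 13/4)
obs 7: x=4 → posterior Dirichlet(5/2, 11, 3/2, 13/3, 17/4)
obs 8: x=3 → posterior Dirichlet(5/2, 11, 3/2, 16/3, 17/4)
obs 9: x=1 → posterior Dirichlet(5/2, 12, 3/2, 16/3, 17/4)
obs 10: x=4 → posterior Dirichlet(5/2, 12, 3/2, 16/3, 21/4)

alpha_1=5/2, alpha_2=12, alpha_3=3/2, alpha_4=16/3, alpha_5=21/4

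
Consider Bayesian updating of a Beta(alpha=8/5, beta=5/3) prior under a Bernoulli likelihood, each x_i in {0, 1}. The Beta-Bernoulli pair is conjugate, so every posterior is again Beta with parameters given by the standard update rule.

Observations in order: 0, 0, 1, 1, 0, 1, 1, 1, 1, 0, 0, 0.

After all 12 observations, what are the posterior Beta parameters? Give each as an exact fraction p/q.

alpha=38/5, beta=23/3

obs 1: x=0 → posterior Beta(8/5, 8/3)
obs 2: x=0 → posterior Beta(8/5, 11/3)
obs 3: x=1 → posterior Beta(13/5, 11/3)
obs 4: x=1 → posterior Beta(18/5, 11/3)
obs 5: x=0 → posterior Beta(18/5, 14/3)
obs 6: x=1 → posterior Beta(23/5, 14/3)
obs 7: x=1 → posterior Beta(28/5, 14/3)
obs 8: x=1 → posterior Beta(33/5, 14/3)
obs 9: x=1 → posterior Beta(38/5, 14/3)
obs 10: x=0 → posterior Beta(38/5, 17/3)
obs 11: x=0 → posterior Beta(38/5, 20/3)
obs 12: x=0 → posterior Beta(38/5, 23/3)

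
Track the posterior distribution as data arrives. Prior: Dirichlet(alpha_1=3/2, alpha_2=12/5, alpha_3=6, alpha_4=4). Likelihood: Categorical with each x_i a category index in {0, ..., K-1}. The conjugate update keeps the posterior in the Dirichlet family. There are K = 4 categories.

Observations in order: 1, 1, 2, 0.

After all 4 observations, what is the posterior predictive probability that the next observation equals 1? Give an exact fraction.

44/179

obs 1: x=1 → posterior Dirichlet(3/2, 17/5, 6, 4)
obs 2: x=1 → posterior Dirichlet(3/2, 22/5, 6, 4)
obs 3: x=2 → posterior Dirichlet(3/2, 22/5, 7, 4)
obs 4: x=0 → posterior Dirichlet(5/2, 22/5, 7, 4)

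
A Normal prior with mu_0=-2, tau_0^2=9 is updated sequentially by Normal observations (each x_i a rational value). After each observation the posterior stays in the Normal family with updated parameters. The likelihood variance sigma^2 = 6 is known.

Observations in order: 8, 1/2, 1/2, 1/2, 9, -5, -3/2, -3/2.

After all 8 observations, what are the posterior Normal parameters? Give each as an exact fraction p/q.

mu_0=55/52, tau_0^2=9/13

obs 1: x=8 → posterior Normal(4, 18/5)
obs 2: x=1/2 → posterior Normal(43/16, 9/4)
obs 3: x=1/2 → posterior Normal(23/11, 18/11)
obs 4: x=1/2 → posterior Normal(7/4, 9/7)
obs 5: x=9 → posterior Normal(103/34, 18/17)
obs 6: x=-5 → posterior Normal(73/40, 9/10)
obs 7: x=-3/2 → posterior Normal(32/23, 18/23)
obs 8: x=-3/2 → posterior Normal(55/52, 9/13)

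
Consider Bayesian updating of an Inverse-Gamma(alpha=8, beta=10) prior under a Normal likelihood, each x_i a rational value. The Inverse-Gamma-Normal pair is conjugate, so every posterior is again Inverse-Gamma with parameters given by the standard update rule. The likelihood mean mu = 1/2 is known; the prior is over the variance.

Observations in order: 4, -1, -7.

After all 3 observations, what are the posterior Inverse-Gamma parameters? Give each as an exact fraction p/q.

alpha=19/2, beta=363/8

obs 1: x=4 → posterior Inverse-Gamma(17/2, 129/8)
obs 2: x=-1 → posterior Inverse-Gamma(9, 69/4)
obs 3: x=-7 → posterior Inverse-Gamma(19/2, 363/8)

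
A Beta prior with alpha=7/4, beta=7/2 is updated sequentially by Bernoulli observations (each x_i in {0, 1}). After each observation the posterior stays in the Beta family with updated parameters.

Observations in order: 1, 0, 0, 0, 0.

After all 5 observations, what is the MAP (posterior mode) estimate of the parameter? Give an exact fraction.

obs 1: x=1 → posterior Beta(11/4, 7/2)
obs 2: x=0 → posterior Beta(11/4, 9/2)
obs 3: x=0 → posterior Beta(11/4, 11/2)
obs 4: x=0 → posterior Beta(11/4, 13/2)
obs 5: x=0 → posterior Beta(11/4, 15/2)

7/33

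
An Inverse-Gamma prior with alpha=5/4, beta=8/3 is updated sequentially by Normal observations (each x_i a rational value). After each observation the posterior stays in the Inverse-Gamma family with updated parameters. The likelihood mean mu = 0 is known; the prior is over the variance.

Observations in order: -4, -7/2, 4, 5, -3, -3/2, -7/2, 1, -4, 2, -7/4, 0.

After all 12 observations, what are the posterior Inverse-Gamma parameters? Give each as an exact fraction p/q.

alpha=29/4, beta=5863/96

obs 1: x=-4 → posterior Inverse-Gamma(7/4, 32/3)
obs 2: x=-7/2 → posterior Inverse-Gamma(9/4, 403/24)
obs 3: x=4 → posterior Inverse-Gamma(11/4, 595/24)
obs 4: x=5 → posterior Inverse-Gamma(13/4, 895/24)
obs 5: x=-3 → posterior Inverse-Gamma(15/4, 1003/24)
obs 6: x=-3/2 → posterior Inverse-Gamma(17/4, 515/12)
obs 7: x=-7/2 → posterior Inverse-Gamma(19/4, 1177/24)
obs 8: x=1 → posterior Inverse-Gamma(21/4, 1189/24)
obs 9: x=-4 → posterior Inverse-Gamma(23/4, 1381/24)
obs 10: x=2 → posterior Inverse-Gamma(25/4, 1429/24)
obs 11: x=-7/4 → posterior Inverse-Gamma(27/4, 5863/96)
obs 12: x=0 → posterior Inverse-Gamma(29/4, 5863/96)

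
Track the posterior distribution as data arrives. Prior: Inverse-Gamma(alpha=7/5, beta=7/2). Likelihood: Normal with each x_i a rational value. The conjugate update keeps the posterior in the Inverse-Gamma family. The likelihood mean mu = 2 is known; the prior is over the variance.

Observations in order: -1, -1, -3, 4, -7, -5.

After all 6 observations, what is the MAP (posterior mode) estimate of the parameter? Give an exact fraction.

obs 1: x=-1 → posterior Inverse-Gamma(19/10, 8)
obs 2: x=-1 → posterior Inverse-Gamma(12/5, 25/2)
obs 3: x=-3 → posterior Inverse-Gamma(29/10, 25)
obs 4: x=4 → posterior Inverse-Gamma(17/5, 27)
obs 5: x=-7 → posterior Inverse-Gamma(39/10, 135/2)
obs 6: x=-5 → posterior Inverse-Gamma(22/5, 92)

460/27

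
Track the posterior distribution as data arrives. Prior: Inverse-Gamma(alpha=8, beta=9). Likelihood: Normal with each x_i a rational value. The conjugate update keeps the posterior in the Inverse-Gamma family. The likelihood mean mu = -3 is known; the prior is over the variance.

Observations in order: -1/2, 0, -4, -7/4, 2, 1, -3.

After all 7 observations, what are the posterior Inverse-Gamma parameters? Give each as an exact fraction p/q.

obs 1: x=-1/2 → posterior Inverse-Gamma(17/2, 97/8)
obs 2: x=0 → posterior Inverse-Gamma(9, 133/8)
obs 3: x=-4 → posterior Inverse-Gamma(19/2, 137/8)
obs 4: x=-7/4 → posterior Inverse-Gamma(10, 573/32)
obs 5: x=2 → posterior Inverse-Gamma(21/2, 973/32)
obs 6: x=1 → posterior Inverse-Gamma(11, 1229/32)
obs 7: x=-3 → posterior Inverse-Gamma(23/2, 1229/32)

alpha=23/2, beta=1229/32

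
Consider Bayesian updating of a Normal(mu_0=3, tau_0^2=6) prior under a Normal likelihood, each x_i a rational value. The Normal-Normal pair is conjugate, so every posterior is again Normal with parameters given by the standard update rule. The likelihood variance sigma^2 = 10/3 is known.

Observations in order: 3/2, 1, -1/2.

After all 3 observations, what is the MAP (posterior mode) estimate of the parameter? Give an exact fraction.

obs 1: x=3/2 → posterior Normal(57/28, 15/7)
obs 2: x=1 → posterior Normal(75/46, 30/23)
obs 3: x=-1/2 → posterior Normal(33/32, 15/16)

33/32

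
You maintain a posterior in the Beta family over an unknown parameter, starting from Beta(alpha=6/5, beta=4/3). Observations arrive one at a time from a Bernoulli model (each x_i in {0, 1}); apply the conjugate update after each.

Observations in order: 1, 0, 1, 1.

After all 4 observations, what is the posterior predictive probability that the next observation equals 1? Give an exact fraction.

9/14

obs 1: x=1 → posterior Beta(11/5, 4/3)
obs 2: x=0 → posterior Beta(11/5, 7/3)
obs 3: x=1 → posterior Beta(16/5, 7/3)
obs 4: x=1 → posterior Beta(21/5, 7/3)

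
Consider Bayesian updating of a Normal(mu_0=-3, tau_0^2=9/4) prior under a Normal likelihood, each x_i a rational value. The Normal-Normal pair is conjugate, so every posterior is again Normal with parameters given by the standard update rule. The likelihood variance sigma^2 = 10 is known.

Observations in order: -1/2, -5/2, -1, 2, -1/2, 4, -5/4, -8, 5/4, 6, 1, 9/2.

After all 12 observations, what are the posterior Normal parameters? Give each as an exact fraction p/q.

obs 1: x=-1/2 → posterior Normal(-249/98, 90/49)
obs 2: x=-5/2 → posterior Normal(-147/58, 45/29)
obs 3: x=-1 → posterior Normal(-156/67, 90/67)
obs 4: x=2 → posterior Normal(-69/38, 45/38)
obs 5: x=-1/2 → posterior Normal(-57/34, 18/17)
obs 6: x=4 → posterior Normal(-213/188, 45/47)
obs 7: x=-5/4 → posterior Normal(-471/412, 90/103)
obs 8: x=-8 → posterior Normal(-759/448, 45/56)
obs 9: x=5/4 → posterior Normal(-357/242, 90/121)
obs 10: x=6 → posterior Normal(-249/260, 9/13)
obs 11: x=1 → posterior Normal(-231/278, 90/139)
obs 12: x=9/2 → posterior Normal(-75/148, 45/74)

mu_0=-75/148, tau_0^2=45/74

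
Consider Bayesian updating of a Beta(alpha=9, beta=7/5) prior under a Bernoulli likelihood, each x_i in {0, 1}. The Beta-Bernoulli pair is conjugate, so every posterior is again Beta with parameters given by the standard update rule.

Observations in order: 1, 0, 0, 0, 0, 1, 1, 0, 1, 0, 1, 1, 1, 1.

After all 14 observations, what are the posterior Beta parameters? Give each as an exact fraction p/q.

obs 1: x=1 → posterior Beta(10, 7/5)
obs 2: x=0 → posterior Beta(10, 12/5)
obs 3: x=0 → posterior Beta(10, 17/5)
obs 4: x=0 → posterior Beta(10, 22/5)
obs 5: x=0 → posterior Beta(10, 27/5)
obs 6: x=1 → posterior Beta(11, 27/5)
obs 7: x=1 → posterior Beta(12, 27/5)
obs 8: x=0 → posterior Beta(12, 32/5)
obs 9: x=1 → posterior Beta(13, 32/5)
obs 10: x=0 → posterior Beta(13, 37/5)
obs 11: x=1 → posterior Beta(14, 37/5)
obs 12: x=1 → posterior Beta(15, 37/5)
obs 13: x=1 → posterior Beta(16, 37/5)
obs 14: x=1 → posterior Beta(17, 37/5)

alpha=17, beta=37/5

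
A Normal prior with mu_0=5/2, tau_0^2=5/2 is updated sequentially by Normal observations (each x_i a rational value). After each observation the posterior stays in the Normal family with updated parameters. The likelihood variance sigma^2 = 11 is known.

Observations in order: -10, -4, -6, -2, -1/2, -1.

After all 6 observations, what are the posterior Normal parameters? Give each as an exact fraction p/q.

mu_0=-125/104, tau_0^2=55/52

obs 1: x=-10 → posterior Normal(5/27, 55/27)
obs 2: x=-4 → posterior Normal(-15/32, 55/32)
obs 3: x=-6 → posterior Normal(-45/37, 55/37)
obs 4: x=-2 → posterior Normal(-55/42, 55/42)
obs 5: x=-1/2 → posterior Normal(-115/94, 55/47)
obs 6: x=-1 → posterior Normal(-125/104, 55/52)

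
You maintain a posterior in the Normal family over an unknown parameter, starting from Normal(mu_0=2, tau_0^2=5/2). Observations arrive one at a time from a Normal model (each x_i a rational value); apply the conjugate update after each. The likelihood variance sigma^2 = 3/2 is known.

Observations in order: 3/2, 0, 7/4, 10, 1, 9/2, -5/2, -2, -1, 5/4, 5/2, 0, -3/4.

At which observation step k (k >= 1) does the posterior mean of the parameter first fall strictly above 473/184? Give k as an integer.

k = 4

obs 1: x=3/2 → posterior Normal(27/16, 15/16)
obs 2: x=0 → posterior Normal(27/26, 15/26)
obs 3: x=7/4 → posterior Normal(89/72, 5/12)
obs 4: x=10 → posterior Normal(289/92, 15/46)
obs 5: x=1 → posterior Normal(309/112, 15/56)
obs 6: x=9/2 → posterior Normal(133/44, 5/22)
obs 7: x=-5/2 → posterior Normal(349/152, 15/76)
obs 8: x=-2 → posterior Normal(309/172, 15/86)
obs 9: x=-1 → posterior Normal(289/192, 5/32)
obs 10: x=5/4 → posterior Normal(157/106, 15/106)
obs 11: x=5/2 → posterior Normal(91/58, 15/116)
obs 12: x=0 → posterior Normal(13/9, 5/42)
obs 13: x=-3/4 → posterior Normal(349/272, 15/136)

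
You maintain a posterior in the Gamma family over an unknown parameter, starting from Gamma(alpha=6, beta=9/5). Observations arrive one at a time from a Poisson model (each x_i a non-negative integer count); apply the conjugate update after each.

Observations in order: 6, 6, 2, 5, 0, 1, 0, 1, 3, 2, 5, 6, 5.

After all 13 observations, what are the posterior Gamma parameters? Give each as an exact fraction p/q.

alpha=48, beta=74/5

obs 1: x=6 → posterior Gamma(12, 14/5)
obs 2: x=6 → posterior Gamma(18, 19/5)
obs 3: x=2 → posterior Gamma(20, 24/5)
obs 4: x=5 → posterior Gamma(25, 29/5)
obs 5: x=0 → posterior Gamma(25, 34/5)
obs 6: x=1 → posterior Gamma(26, 39/5)
obs 7: x=0 → posterior Gamma(26, 44/5)
obs 8: x=1 → posterior Gamma(27, 49/5)
obs 9: x=3 → posterior Gamma(30, 54/5)
obs 10: x=2 → posterior Gamma(32, 59/5)
obs 11: x=5 → posterior Gamma(37, 64/5)
obs 12: x=6 → posterior Gamma(43, 69/5)
obs 13: x=5 → posterior Gamma(48, 74/5)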